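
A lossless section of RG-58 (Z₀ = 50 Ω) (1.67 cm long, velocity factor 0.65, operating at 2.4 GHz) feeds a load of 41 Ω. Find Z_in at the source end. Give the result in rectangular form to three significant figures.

λ = v/f = 0.65·c / 2.4 GHz = 0.0813 m
βl = 2π·l/λ = 2π × 0.206 = 74°
tan(βl) = tan(74°) = 3.49
Z_in = Z_0·(Z_L + jZ_0·tanβl)/(Z_0 + jZ_L·tanβl)
     = 50·(41 + j174)/(50 + j143)

Z_in ≈ 58.8 + j6.23 Ω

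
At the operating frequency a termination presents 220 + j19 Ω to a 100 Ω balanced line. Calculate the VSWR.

Γ = (Z_L − Z_0)/(Z_L + Z_0) = (120 + j19)/(320 + j19)
|Γ| = 121/321 = 0.379
VSWR = (1 + |Γ|)/(1 − |Γ|) = 1.38/0.621

VSWR ≈ 2.22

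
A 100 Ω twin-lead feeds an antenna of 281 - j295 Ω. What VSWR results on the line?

Γ = (Z_L − Z_0)/(Z_L + Z_0) = (181 − j295)/(381 − j295)
|Γ| = 346/482 = 0.718
VSWR = (1 + |Γ|)/(1 − |Γ|) = 1.72/0.282

VSWR ≈ 6.1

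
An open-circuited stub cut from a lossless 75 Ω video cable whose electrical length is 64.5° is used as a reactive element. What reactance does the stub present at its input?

X_in ≈ -35.8 Ω (capacitive)

tan(βl) = 2.1
For an open-circuited stub, Z_in = −jZ_0·cot(βl) = −jZ_0/tan(βl)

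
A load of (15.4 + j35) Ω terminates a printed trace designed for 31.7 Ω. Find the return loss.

RL ≈ 3.64 dB

Γ = (-16.3 + j35)/(47.1 + j35), |Γ| = 0.658
RL = −20·log₁₀|Γ| = −20·log₁₀(0.658)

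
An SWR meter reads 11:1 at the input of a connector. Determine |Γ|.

|Γ| ≈ 0.833

|Γ| = (S − 1)/(S + 1) = (11 − 1)/(11 + 1) = 10/12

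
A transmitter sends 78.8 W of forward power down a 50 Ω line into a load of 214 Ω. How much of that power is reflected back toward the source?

Γ = (214 − 50)/(214 + 50) = 0.621
|Γ|² = 0.386
P_refl = |Γ|²·P_inc = 30.4 W, P_del = (1 − |Γ|²)·P_inc = 48.4 W

P_reflected ≈ 30.4 W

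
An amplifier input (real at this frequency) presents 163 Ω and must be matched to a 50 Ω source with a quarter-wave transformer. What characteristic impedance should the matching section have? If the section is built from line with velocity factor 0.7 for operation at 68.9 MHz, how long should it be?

Z_qwt ≈ 90.3 Ω; length ≈ 76.2 cm

Z_qwt = √(Z_0·R_L) = √(50 × 163) = √8150
λ = 0.7·c/f = 3.05 m, so l = λ/4 = 0.762 m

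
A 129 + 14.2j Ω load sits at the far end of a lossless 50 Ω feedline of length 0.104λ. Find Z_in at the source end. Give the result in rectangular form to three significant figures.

βl = 2π × 0.104 = 37.4°
tan(βl) = tan(37.4°) = 0.766
Z_in = Z_0·(Z_L + jZ_0·tanβl)/(Z_0 + jZ_L·tanβl)
     = 50·(129 + j52.5)/(39.1 + j98.8)

Z_in ≈ 45.3 − j47.3 Ω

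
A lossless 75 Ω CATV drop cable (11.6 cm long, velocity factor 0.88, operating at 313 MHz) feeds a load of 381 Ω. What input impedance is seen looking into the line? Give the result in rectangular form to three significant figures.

λ = v/f = 0.88·c / 313 MHz = 0.843 m
βl = 2π·l/λ = 2π × 0.138 = 49.5°
tan(βl) = tan(49.5°) = 1.17
Z_in = Z_0·(Z_L + jZ_0·tanβl)/(Z_0 + jZ_L·tanβl)
     = 75·(381 + j87.8)/(75 + j446)

Z_in ≈ 24.8 − j59.9 Ω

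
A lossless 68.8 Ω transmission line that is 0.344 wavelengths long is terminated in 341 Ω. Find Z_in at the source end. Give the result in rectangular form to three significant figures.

Z_in ≈ 19.8 + j43.5 Ω

βl = 2π × 0.344 = 124°
tan(βl) = tan(124°) = -1.49
Z_in = Z_0·(Z_L + jZ_0·tanβl)/(Z_0 + jZ_L·tanβl)
     = 68.8·(341 − j103)/(68.8 − j509)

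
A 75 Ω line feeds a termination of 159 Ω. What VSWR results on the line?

Γ = (159 − 75)/(159 + 75) = 0.359
VSWR = (1 + 0.359)/(1 − 0.359)

VSWR ≈ 2.12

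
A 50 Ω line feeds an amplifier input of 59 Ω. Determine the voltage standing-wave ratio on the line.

VSWR ≈ 1.18

Γ = (59 − 50)/(59 + 50) = 0.0826
VSWR = (1 + 0.0826)/(1 − 0.0826)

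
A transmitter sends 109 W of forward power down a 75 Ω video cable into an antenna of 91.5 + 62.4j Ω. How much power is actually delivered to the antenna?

|Γ| = |(16.5 + j62.4)/(166.5 + j62.4)| = 0.363
|Γ|² = 0.132
P_refl = |Γ|²·P_inc = 14.4 W, P_del = (1 − |Γ|²)·P_inc = 94.6 W

P_delivered ≈ 94.6 W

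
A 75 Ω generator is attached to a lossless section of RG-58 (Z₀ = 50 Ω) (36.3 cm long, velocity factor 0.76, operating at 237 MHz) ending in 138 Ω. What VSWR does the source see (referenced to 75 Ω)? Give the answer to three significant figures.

VSWR ≈ 3.02

λ = v/f = 0.76·c / 237 MHz = 0.962 m
βl = 2π·l/λ = 2π × 0.377 = 136°
tan(βl) = -0.971
Z_in = Z_0·(Z_L + jZ_0·tanβl)/(Z_0 + jZ_L·tanβl) = 32.8 + j39.3 Ω
Γ_s = (Z_in − Z_s)/(Z_in + Z_s) = (-42.2 + j39.3)/(108 + j39.3), |Γ_s| = 0.503
VSWR = (1 + |Γ_s|)/(1 − |Γ_s|)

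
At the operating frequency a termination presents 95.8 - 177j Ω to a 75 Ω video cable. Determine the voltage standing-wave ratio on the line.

Γ = (Z_L − Z_0)/(Z_L + Z_0) = (20.8 − j177)/(170.8 − j177)
|Γ| = 178/246 = 0.725
VSWR = (1 + |Γ|)/(1 − |Γ|) = 1.72/0.275

VSWR ≈ 6.26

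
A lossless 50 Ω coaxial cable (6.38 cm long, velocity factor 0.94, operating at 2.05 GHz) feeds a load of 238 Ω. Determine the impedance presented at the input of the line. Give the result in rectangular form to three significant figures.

λ = v/f = 0.94·c / 2.05 GHz = 0.138 m
βl = 2π·l/λ = 2π × 0.464 = 167°
tan(βl) = tan(167°) = -0.231
Z_in = Z_0·(Z_L + jZ_0·tanβl)/(Z_0 + jZ_L·tanβl)
     = 50·(238 − j11.6)/(50 − j55.1)

Z_in ≈ 113 + j113 Ω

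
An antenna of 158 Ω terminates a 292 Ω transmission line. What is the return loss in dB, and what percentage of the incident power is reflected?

Γ = (158 − 292)/(158 + 292) = -0.298
RL = −20·log₁₀(0.298) = 10.5 dB
P_refl/P_inc = |Γ|² = 0.0887

RL ≈ 10.5 dB; 8.87% of incident power reflected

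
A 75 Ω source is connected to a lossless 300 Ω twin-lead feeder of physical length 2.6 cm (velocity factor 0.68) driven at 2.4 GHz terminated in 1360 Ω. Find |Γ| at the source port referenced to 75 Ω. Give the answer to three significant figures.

λ = v/f = 0.68·c / 2.4 GHz = 0.085 m
βl = 2π·l/λ = 2π × 0.306 = 110°
tan(βl) = -2.73
Z_in = Z_0·(Z_L + jZ_0·tanβl)/(Z_0 + jZ_L·tanβl) = 74.6 + j104 Ω
Γ_s = (Z_in − Z_s)/(Z_in + Z_s) = (-0.431 + j104)/(150 + j104), |Γ_s| = 0.57

|Γ| ≈ 0.57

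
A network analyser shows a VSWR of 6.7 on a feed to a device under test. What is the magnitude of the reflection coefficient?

|Γ| ≈ 0.74

|Γ| = (S − 1)/(S + 1) = (6.7 − 1)/(6.7 + 1) = 5.7/7.7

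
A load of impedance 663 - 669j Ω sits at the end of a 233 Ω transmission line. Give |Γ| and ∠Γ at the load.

Γ ≈ 0.711 ∠ -20.5°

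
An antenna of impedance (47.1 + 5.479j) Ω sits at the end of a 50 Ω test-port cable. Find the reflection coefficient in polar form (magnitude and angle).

Γ = (Z_L − Z_0)/(Z_L + Z_0) = (-2.9 + j5.479)/(97.1 + j5.479)
|Γ| = 6.2/97.3 = 0.0637

Γ ≈ 0.0637 ∠ 115°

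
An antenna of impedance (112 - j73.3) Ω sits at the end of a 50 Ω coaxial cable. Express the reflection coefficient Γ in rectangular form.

Γ = (Z_L − Z_0)/(Z_L + Z_0) = (62 − j73.3)/(162 − j73.3)

Γ ≈ 0.488 − j0.232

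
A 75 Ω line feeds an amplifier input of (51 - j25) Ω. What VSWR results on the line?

VSWR ≈ 1.74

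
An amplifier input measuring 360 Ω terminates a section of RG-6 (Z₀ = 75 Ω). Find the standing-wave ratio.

Γ = (360 − 75)/(360 + 75) = 0.655
VSWR = (1 + 0.655)/(1 − 0.655)

VSWR ≈ 4.8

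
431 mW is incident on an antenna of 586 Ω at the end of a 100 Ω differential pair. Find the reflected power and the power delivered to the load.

P_reflected ≈ 216 mW; P_delivered ≈ 215 mW

Γ = (586 − 100)/(586 + 100) = 0.708
|Γ|² = 0.502
P_refl = |Γ|²·P_inc = 216 mW, P_del = (1 − |Γ|²)·P_inc = 215 mW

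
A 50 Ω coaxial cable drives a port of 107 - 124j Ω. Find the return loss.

Γ = (57 − j124)/(157 − j124), |Γ| = 0.682
RL = −20·log₁₀|Γ| = −20·log₁₀(0.682)

RL ≈ 3.32 dB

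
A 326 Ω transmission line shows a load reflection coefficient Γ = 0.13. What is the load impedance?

Z_L = Z_0·(1 + Γ)/(1 − Γ) = 326·(1.13)/(0.87)

Z_L ≈ 423 Ω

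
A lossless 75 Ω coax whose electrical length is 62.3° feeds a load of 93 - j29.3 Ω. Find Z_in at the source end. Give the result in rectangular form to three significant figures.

tan(βl) = tan(62.3°) = 1.9
Z_in = Z_0·(Z_L + jZ_0·tanβl)/(Z_0 + jZ_L·tanβl)
     = 75·(93 + j114)/(131 + j177)

Z_in ≈ 49.9 − j2.51 Ω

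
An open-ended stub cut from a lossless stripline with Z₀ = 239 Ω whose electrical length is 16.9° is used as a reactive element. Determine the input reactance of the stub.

tan(βl) = 0.304
For an open-ended stub, Z_in = −jZ_0·cot(βl) = −jZ_0/tan(βl)

X_in ≈ -787 Ω (capacitive)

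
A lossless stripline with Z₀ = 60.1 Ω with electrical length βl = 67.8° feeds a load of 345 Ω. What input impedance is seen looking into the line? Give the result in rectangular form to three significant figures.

Z_in ≈ 12.2 − j23.7 Ω

tan(βl) = tan(67.8°) = 2.45
Z_in = Z_0·(Z_L + jZ_0·tanβl)/(Z_0 + jZ_L·tanβl)
     = 60.1·(345 + j147)/(60.1 + j845)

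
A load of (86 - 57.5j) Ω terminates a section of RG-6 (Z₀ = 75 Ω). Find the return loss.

RL ≈ 9.31 dB

Γ = (11 − j57.5)/(161 − j57.5), |Γ| = 0.342
RL = −20·log₁₀|Γ| = −20·log₁₀(0.342)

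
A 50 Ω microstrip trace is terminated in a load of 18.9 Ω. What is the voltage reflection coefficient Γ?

Γ = -0.451

Γ = (Z_L − Z_0)/(Z_L + Z_0) = (18.9 − 50)/(18.9 + 50) = -31.1/68.9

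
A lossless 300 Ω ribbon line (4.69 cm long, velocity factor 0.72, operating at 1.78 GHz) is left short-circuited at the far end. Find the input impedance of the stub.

λ = v/f = 0.72·c / 1.78 GHz = 0.121 m
βl = 2π·l/λ = 2π × 0.386 = 139°
tan(βl) = -0.865
For a short-circuited stub, Z_in = jZ_0·tan(βl)

Z_in ≈ −j260 Ω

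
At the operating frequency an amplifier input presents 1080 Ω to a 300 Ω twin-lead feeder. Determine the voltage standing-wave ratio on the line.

VSWR ≈ 3.6

For a purely resistive load, VSWR = R_L/Z_0 or Z_0/R_L (whichever > 1) = 1080/300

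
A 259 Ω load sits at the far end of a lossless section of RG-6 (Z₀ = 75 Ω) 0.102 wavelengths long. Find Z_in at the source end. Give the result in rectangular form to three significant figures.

Z_in ≈ 52.8 − j80.1 Ω

βl = 2π × 0.102 = 36.7°
tan(βl) = tan(36.7°) = 0.746
Z_in = Z_0·(Z_L + jZ_0·tanβl)/(Z_0 + jZ_L·tanβl)
     = 75·(259 + j55.9)/(75 + j193)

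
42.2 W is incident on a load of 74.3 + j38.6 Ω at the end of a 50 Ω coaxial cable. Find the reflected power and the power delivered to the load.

|Γ| = |(24.3 + j38.6)/(124.3 + j38.6)| = 0.35
|Γ|² = 0.123
P_refl = |Γ|²·P_inc = 5.18 W, P_del = (1 − |Γ|²)·P_inc = 37 W

P_reflected ≈ 5.18 W; P_delivered ≈ 37 W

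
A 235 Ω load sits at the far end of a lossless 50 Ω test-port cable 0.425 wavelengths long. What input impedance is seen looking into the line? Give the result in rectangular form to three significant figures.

βl = 2π × 0.425 = 153°
tan(βl) = tan(153°) = -0.51
Z_in = Z_0·(Z_L + jZ_0·tanβl)/(Z_0 + jZ_L·tanβl)
     = 50·(235 − j25.5)/(50 − j120)

Z_in ≈ 44 + j79.8 Ω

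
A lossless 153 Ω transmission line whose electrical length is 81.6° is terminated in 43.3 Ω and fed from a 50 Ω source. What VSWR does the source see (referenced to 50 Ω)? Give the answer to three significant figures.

tan(βl) = 6.77
Z_in = Z_0·(Z_L + jZ_0·tanβl)/(Z_0 + jZ_L·tanβl) = 434 + j204 Ω
Γ_s = (Z_in − Z_s)/(Z_in + Z_s) = (384 + j204)/(484 + j204), |Γ_s| = 0.828
VSWR = (1 + |Γ_s|)/(1 − |Γ_s|)

VSWR ≈ 10.6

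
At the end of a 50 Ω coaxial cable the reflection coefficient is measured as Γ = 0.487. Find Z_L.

Z_L = Z_0·(1 + Γ)/(1 − Γ) = 50·(1.49)/(0.513)

Z_L ≈ 145 Ω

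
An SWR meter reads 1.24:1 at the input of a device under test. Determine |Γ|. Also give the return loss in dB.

|Γ| ≈ 0.107; return loss ≈ 19.4 dB

|Γ| = (S − 1)/(S + 1) = (1.24 − 1)/(1.24 + 1) = 0.24/2.24
RL = −20·log₁₀|Γ| = −20·log₁₀(0.107)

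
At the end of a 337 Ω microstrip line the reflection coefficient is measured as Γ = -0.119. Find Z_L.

Z_L ≈ 265 Ω

Z_L = Z_0·(1 + Γ)/(1 − Γ) = 337·(0.881)/(1.12)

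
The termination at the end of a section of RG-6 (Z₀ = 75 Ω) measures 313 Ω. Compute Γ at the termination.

Γ = 0.613

Γ = (Z_L − Z_0)/(Z_L + Z_0) = (313 − 75)/(313 + 75) = 238/388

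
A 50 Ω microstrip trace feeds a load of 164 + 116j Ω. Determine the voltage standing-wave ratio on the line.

Γ = (Z_L − Z_0)/(Z_L + Z_0) = (114 + j116)/(214 + j116)
|Γ| = 163/243 = 0.668
VSWR = (1 + |Γ|)/(1 − |Γ|) = 1.67/0.332

VSWR ≈ 5.03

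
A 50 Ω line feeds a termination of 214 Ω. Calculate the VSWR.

VSWR ≈ 4.28

Γ = (214 − 50)/(214 + 50) = 0.621
VSWR = (1 + 0.621)/(1 − 0.621)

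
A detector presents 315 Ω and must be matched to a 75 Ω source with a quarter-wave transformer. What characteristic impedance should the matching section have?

Z_qwt = √(Z_0·R_L) = √(75 × 315) = √23620

Z_qwt ≈ 154 Ω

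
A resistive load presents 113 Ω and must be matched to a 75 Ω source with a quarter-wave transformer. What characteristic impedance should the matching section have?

Z_qwt ≈ 92.1 Ω

Z_qwt = √(Z_0·R_L) = √(75 × 113) = √8475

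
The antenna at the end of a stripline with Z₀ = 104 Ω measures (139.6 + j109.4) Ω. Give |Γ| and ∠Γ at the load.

Γ ≈ 0.431 ∠ 47.8°

Γ = (Z_L − Z_0)/(Z_L + Z_0) = (35.6 + j109.4)/(243.6 + j109.4)
|Γ| = 115/267 = 0.431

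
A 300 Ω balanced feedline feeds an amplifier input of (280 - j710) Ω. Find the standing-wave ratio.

VSWR ≈ 7.88

Γ = (Z_L − Z_0)/(Z_L + Z_0) = (-20 − j710)/(580 − j710)
|Γ| = 710/917 = 0.775
VSWR = (1 + |Γ|)/(1 − |Γ|) = 1.77/0.225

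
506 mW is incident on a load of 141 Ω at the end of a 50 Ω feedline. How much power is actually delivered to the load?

P_delivered ≈ 391 mW

Γ = (141 − 50)/(141 + 50) = 0.476
|Γ|² = 0.227
P_refl = |Γ|²·P_inc = 115 mW, P_del = (1 − |Γ|²)·P_inc = 391 mW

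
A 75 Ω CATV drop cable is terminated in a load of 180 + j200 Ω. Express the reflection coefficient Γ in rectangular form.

Γ = (Z_L − Z_0)/(Z_L + Z_0) = (105 + j200)/(255 + j200)

Γ ≈ 0.636 + j0.286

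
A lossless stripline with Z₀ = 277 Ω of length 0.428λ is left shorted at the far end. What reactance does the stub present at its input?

X_in ≈ -135 Ω (capacitive)

βl = 2π × 0.428 = 154°
tan(βl) = -0.486
For a shorted stub, Z_in = jZ_0·tan(βl)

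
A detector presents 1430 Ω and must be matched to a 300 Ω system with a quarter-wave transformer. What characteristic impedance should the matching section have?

Z_qwt ≈ 655 Ω

Z_qwt = √(Z_0·R_L) = √(300 × 1430) = √429000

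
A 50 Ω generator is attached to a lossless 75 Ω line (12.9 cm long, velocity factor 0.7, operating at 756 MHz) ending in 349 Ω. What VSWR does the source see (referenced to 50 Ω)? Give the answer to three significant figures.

VSWR ≈ 6.79

λ = v/f = 0.7·c / 756 MHz = 0.278 m
βl = 2π·l/λ = 2π × 0.464 = 167°
tan(βl) = -0.227
Z_in = Z_0·(Z_L + jZ_0·tanβl)/(Z_0 + jZ_L·tanβl) = 173 + j166 Ω
Γ_s = (Z_in − Z_s)/(Z_in + Z_s) = (123 + j166)/(223 + j166), |Γ_s| = 0.743
VSWR = (1 + |Γ_s|)/(1 − |Γ_s|)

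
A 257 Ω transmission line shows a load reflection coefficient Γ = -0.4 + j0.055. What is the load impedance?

Z_L = Z_0·(1 + Γ)/(1 − Γ) = 257·(0.6 + j0.055)/(1.4 − j0.055)

Z_L ≈ 110 + j14.4 Ω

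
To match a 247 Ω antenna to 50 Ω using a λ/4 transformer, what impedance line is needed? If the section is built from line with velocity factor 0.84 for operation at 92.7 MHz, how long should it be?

Z_qwt = √(Z_0·R_L) = √(50 × 247) = √12350
λ = 0.84·c/f = 2.72 m, so l = λ/4 = 0.68 m

Z_qwt ≈ 111 Ω; length ≈ 68 cm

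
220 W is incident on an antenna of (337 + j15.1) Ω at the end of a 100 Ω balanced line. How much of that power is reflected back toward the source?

|Γ| = |(237 + j15.1)/(437 + j15.1)| = 0.543
|Γ|² = 0.295
P_refl = |Γ|²·P_inc = 64.9 W, P_del = (1 − |Γ|²)·P_inc = 155 W

P_reflected ≈ 64.9 W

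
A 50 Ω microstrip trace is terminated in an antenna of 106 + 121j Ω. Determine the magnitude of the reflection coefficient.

Γ = (Z_L − Z_0)/(Z_L + Z_0) = (56 + j121)/(156 + j121)
|Γ| = 133/197

|Γ| ≈ 0.675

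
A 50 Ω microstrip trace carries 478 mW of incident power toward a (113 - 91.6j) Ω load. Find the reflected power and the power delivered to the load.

|Γ| = |(63 − j91.6)/(163 − j91.6)| = 0.595
|Γ|² = 0.354
P_refl = |Γ|²·P_inc = 169 mW, P_del = (1 − |Γ|²)·P_inc = 309 mW

P_reflected ≈ 169 mW; P_delivered ≈ 309 mW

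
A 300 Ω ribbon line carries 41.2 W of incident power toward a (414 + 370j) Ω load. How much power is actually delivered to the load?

|Γ| = |(114 + j370)/(714 + j370)| = 0.481
|Γ|² = 0.232
P_refl = |Γ|²·P_inc = 9.55 W, P_del = (1 − |Γ|²)·P_inc = 31.7 W

P_delivered ≈ 31.7 W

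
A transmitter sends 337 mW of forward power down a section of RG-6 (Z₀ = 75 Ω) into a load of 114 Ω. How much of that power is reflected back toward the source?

P_reflected ≈ 14.3 mW

Γ = (114 − 75)/(114 + 75) = 0.206
|Γ|² = 0.0426
P_refl = |Γ|²·P_inc = 14.3 mW, P_del = (1 − |Γ|²)·P_inc = 323 mW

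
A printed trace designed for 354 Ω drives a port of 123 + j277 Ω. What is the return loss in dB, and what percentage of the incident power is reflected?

RL ≈ 3.69 dB; 42.8% of incident power reflected

Γ = (-231 + j277)/(477 + j277), |Γ| = 0.654
RL = −20·log₁₀(0.654) = 3.69 dB
P_refl/P_inc = |Γ|² = 0.428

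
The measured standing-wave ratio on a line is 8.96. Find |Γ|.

|Γ| ≈ 0.799

|Γ| = (S − 1)/(S + 1) = (8.96 − 1)/(8.96 + 1) = 7.96/9.96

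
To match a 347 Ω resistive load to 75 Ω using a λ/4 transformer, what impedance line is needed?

Z_qwt ≈ 161 Ω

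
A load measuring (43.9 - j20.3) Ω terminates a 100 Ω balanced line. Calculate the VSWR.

VSWR ≈ 2.39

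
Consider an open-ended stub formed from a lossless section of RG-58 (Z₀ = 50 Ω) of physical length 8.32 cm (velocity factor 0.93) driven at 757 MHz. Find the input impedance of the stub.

λ = v/f = 0.93·c / 757 MHz = 0.369 m
βl = 2π·l/λ = 2π × 0.226 = 81.3°
tan(βl) = 6.51
For an open-ended stub, Z_in = −jZ_0·cot(βl) = −jZ_0/tan(βl)

Z_in ≈ −j7.68 Ω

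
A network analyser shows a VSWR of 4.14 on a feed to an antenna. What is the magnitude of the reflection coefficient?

|Γ| ≈ 0.611

|Γ| = (S − 1)/(S + 1) = (4.14 − 1)/(4.14 + 1) = 3.14/5.14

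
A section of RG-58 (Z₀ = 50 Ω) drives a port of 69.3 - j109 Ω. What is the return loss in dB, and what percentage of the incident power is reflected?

Γ = (19.3 − j109)/(119.3 − j109), |Γ| = 0.685
RL = −20·log₁₀(0.685) = 3.29 dB
P_refl/P_inc = |Γ|² = 0.469

RL ≈ 3.29 dB; 46.9% of incident power reflected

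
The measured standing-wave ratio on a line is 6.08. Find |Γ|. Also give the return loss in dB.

|Γ| = (S − 1)/(S + 1) = (6.08 − 1)/(6.08 + 1) = 5.08/7.08
RL = −20·log₁₀|Γ| = −20·log₁₀(0.718)

|Γ| ≈ 0.718; return loss ≈ 2.88 dB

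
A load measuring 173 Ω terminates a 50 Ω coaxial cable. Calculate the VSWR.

VSWR ≈ 3.46

Γ = (173 − 50)/(173 + 50) = 0.552
VSWR = (1 + 0.552)/(1 − 0.552)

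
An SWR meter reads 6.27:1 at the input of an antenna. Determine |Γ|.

|Γ| ≈ 0.725

|Γ| = (S − 1)/(S + 1) = (6.27 − 1)/(6.27 + 1) = 5.27/7.27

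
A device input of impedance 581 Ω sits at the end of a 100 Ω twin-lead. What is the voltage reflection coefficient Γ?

Γ = 0.706

Γ = (Z_L − Z_0)/(Z_L + Z_0) = (581 − 100)/(581 + 100) = 481/681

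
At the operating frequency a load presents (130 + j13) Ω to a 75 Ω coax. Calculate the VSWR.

Γ = (Z_L − Z_0)/(Z_L + Z_0) = (55 + j13)/(205 + j13)
|Γ| = 56.5/205 = 0.275
VSWR = (1 + |Γ|)/(1 − |Γ|) = 1.28/0.725

VSWR ≈ 1.76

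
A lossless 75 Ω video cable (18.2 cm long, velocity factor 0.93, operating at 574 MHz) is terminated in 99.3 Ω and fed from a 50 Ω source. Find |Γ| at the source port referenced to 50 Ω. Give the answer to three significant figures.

|Γ| ≈ 0.243

λ = v/f = 0.93·c / 574 MHz = 0.486 m
βl = 2π·l/λ = 2π × 0.374 = 135°
tan(βl) = -1.01
Z_in = Z_0·(Z_L + jZ_0·tanβl)/(Z_0 + jZ_L·tanβl) = 72 + j20.5 Ω
Γ_s = (Z_in − Z_s)/(Z_in + Z_s) = (22 + j20.5)/(122 + j20.5), |Γ_s| = 0.243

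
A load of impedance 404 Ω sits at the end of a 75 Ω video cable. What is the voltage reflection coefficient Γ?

Γ = (Z_L − Z_0)/(Z_L + Z_0) = (404 − 75)/(404 + 75) = 329/479

Γ = 0.687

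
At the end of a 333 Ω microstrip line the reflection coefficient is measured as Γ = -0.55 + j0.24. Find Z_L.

Z_L = Z_0·(1 + Γ)/(1 − Γ) = 333·(0.45 + j0.24)/(1.55 − j0.24)

Z_L ≈ 86.6 + j65 Ω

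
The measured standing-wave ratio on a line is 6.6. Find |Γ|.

|Γ| ≈ 0.737

|Γ| = (S − 1)/(S + 1) = (6.6 − 1)/(6.6 + 1) = 5.6/7.6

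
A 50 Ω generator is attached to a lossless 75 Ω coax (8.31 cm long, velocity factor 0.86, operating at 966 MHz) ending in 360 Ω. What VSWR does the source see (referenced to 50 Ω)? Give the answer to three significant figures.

λ = v/f = 0.86·c / 966 MHz = 0.267 m
βl = 2π·l/λ = 2π × 0.311 = 112°
tan(βl) = -2.47
Z_in = Z_0·(Z_L + jZ_0·tanβl)/(Z_0 + jZ_L·tanβl) = 18.1 + j28.8 Ω
Γ_s = (Z_in − Z_s)/(Z_in + Z_s) = (-31.9 + j28.8)/(68.1 + j28.8), |Γ_s| = 0.582
VSWR = (1 + |Γ_s|)/(1 − |Γ_s|)

VSWR ≈ 3.79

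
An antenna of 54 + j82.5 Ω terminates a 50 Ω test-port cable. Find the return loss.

Γ = (4 + j82.5)/(104 + j82.5), |Γ| = 0.622
RL = −20·log₁₀|Γ| = −20·log₁₀(0.622)

RL ≈ 4.12 dB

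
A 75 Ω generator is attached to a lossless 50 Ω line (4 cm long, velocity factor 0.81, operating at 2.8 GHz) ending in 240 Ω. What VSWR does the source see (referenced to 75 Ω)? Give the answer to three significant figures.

λ = v/f = 0.81·c / 2.8 GHz = 0.0868 m
βl = 2π·l/λ = 2π × 0.461 = 166°
tan(βl) = -0.251
Z_in = Z_0·(Z_L + jZ_0·tanβl)/(Z_0 + jZ_L·tanβl) = 104 + j113 Ω
Γ_s = (Z_in − Z_s)/(Z_in + Z_s) = (29.2 + j113)/(179 + j113), |Γ_s| = 0.55
VSWR = (1 + |Γ_s|)/(1 − |Γ_s|)

VSWR ≈ 3.45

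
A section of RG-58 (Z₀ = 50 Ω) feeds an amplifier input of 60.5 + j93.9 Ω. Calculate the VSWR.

VSWR ≈ 4.74

Γ = (Z_L − Z_0)/(Z_L + Z_0) = (10.5 + j93.9)/(110.5 + j93.9)
|Γ| = 94.5/145 = 0.652
VSWR = (1 + |Γ|)/(1 − |Γ|) = 1.65/0.348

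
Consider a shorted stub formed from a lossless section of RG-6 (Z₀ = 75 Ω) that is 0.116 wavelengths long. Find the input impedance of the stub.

βl = 2π × 0.116 = 41.8°
tan(βl) = 0.893
For a shorted stub, Z_in = jZ_0·tan(βl)

Z_in ≈ +j67 Ω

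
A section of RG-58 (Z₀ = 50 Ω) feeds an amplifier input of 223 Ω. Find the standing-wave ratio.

Γ = (223 − 50)/(223 + 50) = 0.634
VSWR = (1 + 0.634)/(1 − 0.634)

VSWR ≈ 4.46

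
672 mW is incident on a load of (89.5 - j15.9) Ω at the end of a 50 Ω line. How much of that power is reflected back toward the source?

|Γ| = |(39.5 − j15.9)/(139.5 − j15.9)| = 0.303
|Γ|² = 0.092
P_refl = |Γ|²·P_inc = 61.8 mW, P_del = (1 − |Γ|²)·P_inc = 610 mW

P_reflected ≈ 61.8 mW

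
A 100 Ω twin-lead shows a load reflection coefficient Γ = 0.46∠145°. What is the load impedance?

Z_L ≈ 40.1 + j26.9 Ω

Z_L = Z_0·(1 + Γ)/(1 − Γ) = 100·(0.623 + j0.264)/(1.38 − j0.264)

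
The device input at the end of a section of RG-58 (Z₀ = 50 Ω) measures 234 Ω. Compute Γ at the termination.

Γ = 0.648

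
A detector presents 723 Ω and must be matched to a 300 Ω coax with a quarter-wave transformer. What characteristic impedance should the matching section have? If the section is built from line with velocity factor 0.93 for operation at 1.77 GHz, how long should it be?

Z_qwt = √(Z_0·R_L) = √(300 × 723) = √216900
λ = 0.93·c/f = 0.158 m, so l = λ/4 = 0.0394 m

Z_qwt ≈ 466 Ω; length ≈ 3.94 cm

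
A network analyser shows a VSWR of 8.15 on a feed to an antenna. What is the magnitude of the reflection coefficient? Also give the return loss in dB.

|Γ| ≈ 0.781; return loss ≈ 2.14 dB

|Γ| = (S − 1)/(S + 1) = (8.15 − 1)/(8.15 + 1) = 7.15/9.15
RL = −20·log₁₀|Γ| = −20·log₁₀(0.781)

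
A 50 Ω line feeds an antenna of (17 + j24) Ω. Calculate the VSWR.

VSWR ≈ 3.69

Γ = (Z_L − Z_0)/(Z_L + Z_0) = (-33 + j24)/(67 + j24)
|Γ| = 40.8/71.2 = 0.573
VSWR = (1 + |Γ|)/(1 − |Γ|) = 1.57/0.427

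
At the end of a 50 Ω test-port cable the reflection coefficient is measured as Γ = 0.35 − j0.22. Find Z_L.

Z_L = Z_0·(1 + Γ)/(1 − Γ) = 50·(1.35 − j0.22)/(0.65 + j0.22)

Z_L ≈ 88 − j46.7 Ω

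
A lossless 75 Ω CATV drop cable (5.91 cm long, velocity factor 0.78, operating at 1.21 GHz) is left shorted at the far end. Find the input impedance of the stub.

λ = v/f = 0.78·c / 1.21 GHz = 0.193 m
βl = 2π·l/λ = 2π × 0.306 = 110°
tan(βl) = -2.74
For a shorted stub, Z_in = jZ_0·tan(βl)

Z_in ≈ −j206 Ω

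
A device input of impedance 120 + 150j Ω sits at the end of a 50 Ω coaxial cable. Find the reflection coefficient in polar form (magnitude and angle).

Γ = (Z_L − Z_0)/(Z_L + Z_0) = (70 + j150)/(170 + j150)
|Γ| = 166/227 = 0.73

Γ ≈ 0.73 ∠ 23.6°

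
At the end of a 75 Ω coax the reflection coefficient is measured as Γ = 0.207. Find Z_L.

Z_L ≈ 114 Ω

Z_L = Z_0·(1 + Γ)/(1 − Γ) = 75·(1.21)/(0.793)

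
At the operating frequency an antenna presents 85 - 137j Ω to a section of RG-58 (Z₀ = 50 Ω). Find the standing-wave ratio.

Γ = (Z_L − Z_0)/(Z_L + Z_0) = (35 − j137)/(135 − j137)
|Γ| = 141/192 = 0.735
VSWR = (1 + |Γ|)/(1 − |Γ|) = 1.74/0.265

VSWR ≈ 6.55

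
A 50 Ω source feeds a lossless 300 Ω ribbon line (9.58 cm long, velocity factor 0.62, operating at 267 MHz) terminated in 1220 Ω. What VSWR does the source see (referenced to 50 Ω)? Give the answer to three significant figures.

λ = v/f = 0.62·c / 267 MHz = 0.697 m
βl = 2π·l/λ = 2π × 0.138 = 49.5°
tan(βl) = 1.17
Z_in = Z_0·(Z_L + jZ_0·tanβl)/(Z_0 + jZ_L·tanβl) = 122 − j231 Ω
Γ_s = (Z_in − Z_s)/(Z_in + Z_s) = (72.2 − j231)/(172 − j231), |Γ_s| = 0.84
VSWR = (1 + |Γ_s|)/(1 − |Γ_s|)

VSWR ≈ 11.5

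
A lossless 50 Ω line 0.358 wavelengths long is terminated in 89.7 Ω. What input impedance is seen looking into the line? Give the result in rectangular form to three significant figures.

βl = 2π × 0.358 = 129°
tan(βl) = tan(129°) = -1.24
Z_in = Z_0·(Z_L + jZ_0·tanβl)/(Z_0 + jZ_L·tanβl)
     = 50·(89.7 − j62)/(50 − j111)

Z_in ≈ 38.3 + j23.1 Ω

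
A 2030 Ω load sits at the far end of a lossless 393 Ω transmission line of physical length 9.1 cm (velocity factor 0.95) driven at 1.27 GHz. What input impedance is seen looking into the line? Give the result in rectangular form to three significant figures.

Z_in ≈ 225 + j518 Ω

λ = v/f = 0.95·c / 1.27 GHz = 0.224 m
βl = 2π·l/λ = 2π × 0.406 = 146°
tan(βl) = tan(146°) = -0.675
Z_in = Z_0·(Z_L + jZ_0·tanβl)/(Z_0 + jZ_L·tanβl)
     = 393·(2030 − j265)/(393 − j1370)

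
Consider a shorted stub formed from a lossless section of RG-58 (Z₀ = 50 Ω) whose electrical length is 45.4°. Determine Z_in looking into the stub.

Z_in ≈ +j50.7 Ω

tan(βl) = 1.01
For a shorted stub, Z_in = jZ_0·tan(βl)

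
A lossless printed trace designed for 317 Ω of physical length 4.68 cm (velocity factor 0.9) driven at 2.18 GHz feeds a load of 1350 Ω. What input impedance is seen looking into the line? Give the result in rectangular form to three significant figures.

Z_in ≈ 146 + j293 Ω

λ = v/f = 0.9·c / 2.18 GHz = 0.124 m
βl = 2π·l/λ = 2π × 0.378 = 136°
tan(βl) = tan(136°) = -0.965
Z_in = Z_0·(Z_L + jZ_0·tanβl)/(Z_0 + jZ_L·tanβl)
     = 317·(1350 − j306)/(317 − j1300)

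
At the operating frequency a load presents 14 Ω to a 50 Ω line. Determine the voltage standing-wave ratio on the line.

Γ = (14 − 50)/(14 + 50) = -0.562
VSWR = (1 + 0.562)/(1 − 0.562)

VSWR ≈ 3.57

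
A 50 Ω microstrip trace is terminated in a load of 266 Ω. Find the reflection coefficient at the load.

Γ = 0.684

Γ = (Z_L − Z_0)/(Z_L + Z_0) = (266 − 50)/(266 + 50) = 216/316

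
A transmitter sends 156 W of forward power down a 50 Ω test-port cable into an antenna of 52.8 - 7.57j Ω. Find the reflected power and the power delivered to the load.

P_reflected ≈ 0.956 W; P_delivered ≈ 155 W

|Γ| = |(2.8 − j7.57)/(102.8 − j7.57)| = 0.0783
|Γ|² = 0.00613
P_refl = |Γ|²·P_inc = 0.956 W, P_del = (1 − |Γ|²)·P_inc = 155 W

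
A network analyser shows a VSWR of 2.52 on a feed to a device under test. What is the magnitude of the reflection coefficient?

|Γ| ≈ 0.432

|Γ| = (S − 1)/(S + 1) = (2.52 − 1)/(2.52 + 1) = 1.52/3.52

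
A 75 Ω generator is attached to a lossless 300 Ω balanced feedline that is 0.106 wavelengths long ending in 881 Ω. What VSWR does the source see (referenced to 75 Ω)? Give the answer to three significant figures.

βl = 2π × 0.106 = 38.2°
tan(βl) = 0.786
Z_in = Z_0·(Z_L + jZ_0·tanβl)/(Z_0 + jZ_L·tanβl) = 225 − j284 Ω
Γ_s = (Z_in − Z_s)/(Z_in + Z_s) = (150 − j284)/(300 − j284), |Γ_s| = 0.778
VSWR = (1 + |Γ_s|)/(1 − |Γ_s|)

VSWR ≈ 7.99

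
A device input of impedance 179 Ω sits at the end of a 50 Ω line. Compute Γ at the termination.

Γ = 0.563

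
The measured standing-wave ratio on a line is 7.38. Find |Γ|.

|Γ| = (S − 1)/(S + 1) = (7.38 − 1)/(7.38 + 1) = 6.38/8.38

|Γ| ≈ 0.761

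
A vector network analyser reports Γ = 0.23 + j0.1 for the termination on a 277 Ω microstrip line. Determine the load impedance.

Z_L = Z_0·(1 + Γ)/(1 − Γ) = 277·(1.23 + j0.1)/(0.77 − j0.1)

Z_L ≈ 431 + j91.9 Ω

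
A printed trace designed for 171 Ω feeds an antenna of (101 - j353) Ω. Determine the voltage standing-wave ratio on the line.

Γ = (Z_L − Z_0)/(Z_L + Z_0) = (-70 − j353)/(272 − j353)
|Γ| = 360/446 = 0.808
VSWR = (1 + |Γ|)/(1 − |Γ|) = 1.81/0.192

VSWR ≈ 9.39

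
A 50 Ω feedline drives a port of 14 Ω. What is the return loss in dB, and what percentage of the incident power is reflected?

RL ≈ 5 dB; 31.6% of incident power reflected

Γ = (14 − 50)/(14 + 50) = -0.562
RL = −20·log₁₀(0.562) = 5 dB
P_refl/P_inc = |Γ|² = 0.316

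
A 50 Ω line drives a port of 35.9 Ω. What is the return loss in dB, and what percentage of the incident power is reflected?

Γ = (35.9 − 50)/(35.9 + 50) = -0.164
RL = −20·log₁₀(0.164) = 15.7 dB
P_refl/P_inc = |Γ|² = 0.0269

RL ≈ 15.7 dB; 2.69% of incident power reflected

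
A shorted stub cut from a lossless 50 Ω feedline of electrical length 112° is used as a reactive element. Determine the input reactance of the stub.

X_in ≈ -124 Ω (capacitive)

tan(βl) = -2.48
For a shorted stub, Z_in = jZ_0·tan(βl)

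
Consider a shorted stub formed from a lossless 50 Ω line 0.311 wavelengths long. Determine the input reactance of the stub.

βl = 2π × 0.311 = 112°
tan(βl) = -2.48
For a shorted stub, Z_in = jZ_0·tan(βl)

X_in ≈ -124 Ω (capacitive)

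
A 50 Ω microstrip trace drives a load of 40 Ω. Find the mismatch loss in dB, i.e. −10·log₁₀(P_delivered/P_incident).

Γ = (40 − 50)/(40 + 50) = -0.111
|Γ|² = 0.0123, so P_del/P_inc = 1 − |Γ|² = 0.988
ML = −10·log₁₀(1 − |Γ|²)

mismatch loss ≈ 0.054 dB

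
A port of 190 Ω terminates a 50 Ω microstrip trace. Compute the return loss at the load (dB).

RL ≈ 4.68 dB

Γ = (190 − 50)/(190 + 50) = 0.583
RL = −20·log₁₀|Γ| = −20·log₁₀(0.583)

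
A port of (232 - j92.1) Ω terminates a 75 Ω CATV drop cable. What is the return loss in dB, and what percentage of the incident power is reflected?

RL ≈ 4.91 dB; 32.3% of incident power reflected

Γ = (157 − j92.1)/(307 − j92.1), |Γ| = 0.568
RL = −20·log₁₀(0.568) = 4.91 dB
P_refl/P_inc = |Γ|² = 0.323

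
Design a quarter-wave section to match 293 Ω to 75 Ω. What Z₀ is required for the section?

Z_qwt = √(Z_0·R_L) = √(75 × 293) = √21980

Z_qwt ≈ 148 Ω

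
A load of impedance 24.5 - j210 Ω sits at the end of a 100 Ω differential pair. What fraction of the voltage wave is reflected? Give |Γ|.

|Γ| ≈ 0.914

Γ = (Z_L − Z_0)/(Z_L + Z_0) = (-75.5 − j210)/(124.5 − j210)
|Γ| = 223/244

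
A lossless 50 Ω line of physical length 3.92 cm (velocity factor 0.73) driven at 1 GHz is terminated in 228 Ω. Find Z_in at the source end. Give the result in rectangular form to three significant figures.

Z_in ≈ 13.3 − j22.5 Ω

λ = v/f = 0.73·c / 1 GHz = 0.219 m
βl = 2π·l/λ = 2π × 0.179 = 64.4°
tan(βl) = tan(64.4°) = 2.09
Z_in = Z_0·(Z_L + jZ_0·tanβl)/(Z_0 + jZ_L·tanβl)
     = 50·(228 + j105)/(50 + j477)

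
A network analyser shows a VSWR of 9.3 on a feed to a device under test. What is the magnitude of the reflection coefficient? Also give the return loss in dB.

|Γ| ≈ 0.806; return loss ≈ 1.88 dB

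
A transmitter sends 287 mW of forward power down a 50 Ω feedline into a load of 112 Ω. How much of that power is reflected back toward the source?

P_reflected ≈ 42 mW

Γ = (112 − 50)/(112 + 50) = 0.383
|Γ|² = 0.146
P_refl = |Γ|²·P_inc = 42 mW, P_del = (1 − |Γ|²)·P_inc = 245 mW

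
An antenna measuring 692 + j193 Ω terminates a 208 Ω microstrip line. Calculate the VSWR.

Γ = (Z_L − Z_0)/(Z_L + Z_0) = (484 + j193)/(900 + j193)
|Γ| = 521/920 = 0.566
VSWR = (1 + |Γ|)/(1 − |Γ|) = 1.57/0.434

VSWR ≈ 3.61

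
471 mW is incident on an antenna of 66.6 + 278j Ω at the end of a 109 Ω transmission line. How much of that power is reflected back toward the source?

P_reflected ≈ 345 mW

|Γ| = |(-42.4 + j278)/(175.6 + j278)| = 0.855
|Γ|² = 0.731
P_refl = |Γ|²·P_inc = 345 mW, P_del = (1 − |Γ|²)·P_inc = 126 mW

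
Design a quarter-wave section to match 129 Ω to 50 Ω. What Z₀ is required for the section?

Z_qwt ≈ 80.3 Ω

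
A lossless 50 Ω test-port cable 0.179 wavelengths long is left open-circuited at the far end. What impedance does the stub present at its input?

βl = 2π × 0.179 = 64.4°
tan(βl) = 2.09
For an open-circuited stub, Z_in = −jZ_0·cot(βl) = −jZ_0/tan(βl)

Z_in ≈ −j23.9 Ω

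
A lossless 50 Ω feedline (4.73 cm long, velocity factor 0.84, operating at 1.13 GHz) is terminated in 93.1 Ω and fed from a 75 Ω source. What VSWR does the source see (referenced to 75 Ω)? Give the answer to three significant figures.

λ = v/f = 0.84·c / 1.13 GHz = 0.223 m
βl = 2π·l/λ = 2π × 0.212 = 76.4°
tan(βl) = 4.12
Z_in = Z_0·(Z_L + jZ_0·tanβl)/(Z_0 + jZ_L·tanβl) = 28 − j8.49 Ω
Γ_s = (Z_in − Z_s)/(Z_in + Z_s) = (-47 − j8.49)/(103 − j8.49), |Γ_s| = 0.463
VSWR = (1 + |Γ_s|)/(1 − |Γ_s|)

VSWR ≈ 2.72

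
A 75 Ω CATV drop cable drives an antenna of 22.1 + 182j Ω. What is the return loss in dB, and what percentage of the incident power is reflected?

Γ = (-52.9 + j182)/(97.1 + j182), |Γ| = 0.919
RL = −20·log₁₀(0.919) = 0.736 dB
P_refl/P_inc = |Γ|² = 0.844

RL ≈ 0.736 dB; 84.4% of incident power reflected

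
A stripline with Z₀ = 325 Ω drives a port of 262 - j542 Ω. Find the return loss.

RL ≈ 3.31 dB

Γ = (-63 − j542)/(587 − j542), |Γ| = 0.683
RL = −20·log₁₀|Γ| = −20·log₁₀(0.683)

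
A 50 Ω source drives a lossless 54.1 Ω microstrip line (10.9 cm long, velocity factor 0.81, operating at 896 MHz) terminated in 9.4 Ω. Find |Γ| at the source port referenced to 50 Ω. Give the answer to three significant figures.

λ = v/f = 0.81·c / 896 MHz = 0.271 m
βl = 2π·l/λ = 2π × 0.402 = 145°
tan(βl) = -0.708
Z_in = Z_0·(Z_L + jZ_0·tanβl)/(Z_0 + jZ_L·tanβl) = 13.9 − j36.6 Ω
Γ_s = (Z_in − Z_s)/(Z_in + Z_s) = (-36.1 − j36.6)/(63.9 − j36.6), |Γ_s| = 0.698

|Γ| ≈ 0.698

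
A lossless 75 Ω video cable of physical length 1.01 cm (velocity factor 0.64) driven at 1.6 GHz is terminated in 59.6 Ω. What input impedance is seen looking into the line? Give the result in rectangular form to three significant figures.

λ = v/f = 0.64·c / 1.6 GHz = 0.12 m
βl = 2π·l/λ = 2π × 0.0842 = 30.3°
tan(βl) = tan(30.3°) = 0.584
Z_in = Z_0·(Z_L + jZ_0·tanβl)/(Z_0 + jZ_L·tanβl)
     = 75·(59.6 + j43.8)/(75 + j34.8)

Z_in ≈ 65.8 + j13.3 Ω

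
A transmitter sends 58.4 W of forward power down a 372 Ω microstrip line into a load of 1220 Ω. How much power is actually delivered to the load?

P_delivered ≈ 41.8 W

Γ = (1220 − 372)/(1220 + 372) = 0.533
|Γ|² = 0.284
P_refl = |Γ|²·P_inc = 16.6 W, P_del = (1 − |Γ|²)·P_inc = 41.8 W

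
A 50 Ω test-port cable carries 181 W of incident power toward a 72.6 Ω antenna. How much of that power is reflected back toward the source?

Γ = (72.6 − 50)/(72.6 + 50) = 0.184
|Γ|² = 0.034
P_refl = |Γ|²·P_inc = 6.15 W, P_del = (1 − |Γ|²)·P_inc = 175 W

P_reflected ≈ 6.15 W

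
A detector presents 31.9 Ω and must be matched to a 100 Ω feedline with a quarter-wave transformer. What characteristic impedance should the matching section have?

Z_qwt = √(Z_0·R_L) = √(100 × 31.9) = √3190

Z_qwt ≈ 56.5 Ω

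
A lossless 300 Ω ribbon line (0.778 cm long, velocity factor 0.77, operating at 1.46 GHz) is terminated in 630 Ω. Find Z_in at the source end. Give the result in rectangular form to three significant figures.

λ = v/f = 0.77·c / 1.46 GHz = 0.158 m
βl = 2π·l/λ = 2π × 0.0492 = 17.7°
tan(βl) = tan(17.7°) = 0.319
Z_in = Z_0·(Z_L + jZ_0·tanβl)/(Z_0 + jZ_L·tanβl)
     = 300·(630 + j95.8)/(300 + j201)

Z_in ≈ 479 − j225 Ω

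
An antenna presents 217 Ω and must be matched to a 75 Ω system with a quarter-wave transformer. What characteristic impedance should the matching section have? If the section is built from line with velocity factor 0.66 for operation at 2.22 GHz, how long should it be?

Z_qwt ≈ 128 Ω; length ≈ 2.23 cm

Z_qwt = √(Z_0·R_L) = √(75 × 217) = √16280
λ = 0.66·c/f = 0.0892 m, so l = λ/4 = 0.0223 m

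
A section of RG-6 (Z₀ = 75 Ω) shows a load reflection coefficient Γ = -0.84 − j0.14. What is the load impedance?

Z_L = Z_0·(1 + Γ)/(1 − Γ) = 75·(0.16 − j0.14)/(1.84 + j0.14)

Z_L ≈ 6.05 − j6.17 Ω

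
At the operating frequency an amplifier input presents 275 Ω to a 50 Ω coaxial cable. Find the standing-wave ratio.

VSWR ≈ 5.5

For a purely resistive load, VSWR = R_L/Z_0 or Z_0/R_L (whichever > 1) = 275/50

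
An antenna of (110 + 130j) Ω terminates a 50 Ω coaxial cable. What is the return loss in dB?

RL ≈ 3.17 dB

Γ = (60 + j130)/(160 + j130), |Γ| = 0.695
RL = −20·log₁₀|Γ| = −20·log₁₀(0.695)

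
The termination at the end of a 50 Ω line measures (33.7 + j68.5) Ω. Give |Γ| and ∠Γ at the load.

Γ ≈ 0.651 ∠ 64.1°

Γ = (Z_L − Z_0)/(Z_L + Z_0) = (-16.3 + j68.5)/(83.7 + j68.5)
|Γ| = 70.4/108 = 0.651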